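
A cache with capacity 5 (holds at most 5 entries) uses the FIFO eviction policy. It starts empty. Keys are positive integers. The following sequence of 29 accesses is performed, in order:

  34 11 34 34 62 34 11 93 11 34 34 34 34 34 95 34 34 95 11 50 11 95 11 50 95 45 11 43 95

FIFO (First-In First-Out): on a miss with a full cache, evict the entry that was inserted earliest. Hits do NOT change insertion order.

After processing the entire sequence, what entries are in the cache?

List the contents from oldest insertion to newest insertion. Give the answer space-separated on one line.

FIFO simulation (capacity=5):
  1. access 34: MISS. Cache (old->new): [34]
  2. access 11: MISS. Cache (old->new): [34 11]
  3. access 34: HIT. Cache (old->new): [34 11]
  4. access 34: HIT. Cache (old->new): [34 11]
  5. access 62: MISS. Cache (old->new): [34 11 62]
  6. access 34: HIT. Cache (old->new): [34 11 62]
  7. access 11: HIT. Cache (old->new): [34 11 62]
  8. access 93: MISS. Cache (old->new): [34 11 62 93]
  9. access 11: HIT. Cache (old->new): [34 11 62 93]
  10. access 34: HIT. Cache (old->new): [34 11 62 93]
  11. access 34: HIT. Cache (old->new): [34 11 62 93]
  12. access 34: HIT. Cache (old->new): [34 11 62 93]
  13. access 34: HIT. Cache (old->new): [34 11 62 93]
  14. access 34: HIT. Cache (old->new): [34 11 62 93]
  15. access 95: MISS. Cache (old->new): [34 11 62 93 95]
  16. access 34: HIT. Cache (old->new): [34 11 62 93 95]
  17. access 34: HIT. Cache (old->new): [34 11 62 93 95]
  18. access 95: HIT. Cache (old->new): [34 11 62 93 95]
  19. access 11: HIT. Cache (old->new): [34 11 62 93 95]
  20. access 50: MISS, evict 34. Cache (old->new): [11 62 93 95 50]
  21. access 11: HIT. Cache (old->new): [11 62 93 95 50]
  22. access 95: HIT. Cache (old->new): [11 62 93 95 50]
  23. access 11: HIT. Cache (old->new): [11 62 93 95 50]
  24. access 50: HIT. Cache (old->new): [11 62 93 95 50]
  25. access 95: HIT. Cache (old->new): [11 62 93 95 50]
  26. access 45: MISS, evict 11. Cache (old->new): [62 93 95 50 45]
  27. access 11: MISS, evict 62. Cache (old->new): [93 95 50 45 11]
  28. access 43: MISS, evict 93. Cache (old->new): [95 50 45 11 43]
  29. access 95: HIT. Cache (old->new): [95 50 45 11 43]
Total: 20 hits, 9 misses, 4 evictions

Answer: 95 50 45 11 43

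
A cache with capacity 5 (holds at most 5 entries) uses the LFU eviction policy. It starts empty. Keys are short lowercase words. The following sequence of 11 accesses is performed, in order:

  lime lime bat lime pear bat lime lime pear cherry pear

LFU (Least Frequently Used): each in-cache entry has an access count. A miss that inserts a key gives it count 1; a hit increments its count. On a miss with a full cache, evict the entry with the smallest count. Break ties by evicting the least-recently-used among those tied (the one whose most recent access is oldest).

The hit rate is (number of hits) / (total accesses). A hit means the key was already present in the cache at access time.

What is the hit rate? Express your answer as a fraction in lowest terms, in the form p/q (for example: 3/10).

Answer: 7/11

Derivation:
LFU simulation (capacity=5):
  1. access lime: MISS. Cache: [lime(c=1)]
  2. access lime: HIT, count now 2. Cache: [lime(c=2)]
  3. access bat: MISS. Cache: [bat(c=1) lime(c=2)]
  4. access lime: HIT, count now 3. Cache: [bat(c=1) lime(c=3)]
  5. access pear: MISS. Cache: [bat(c=1) pear(c=1) lime(c=3)]
  6. access bat: HIT, count now 2. Cache: [pear(c=1) bat(c=2) lime(c=3)]
  7. access lime: HIT, count now 4. Cache: [pear(c=1) bat(c=2) lime(c=4)]
  8. access lime: HIT, count now 5. Cache: [pear(c=1) bat(c=2) lime(c=5)]
  9. access pear: HIT, count now 2. Cache: [bat(c=2) pear(c=2) lime(c=5)]
  10. access cherry: MISS. Cache: [cherry(c=1) bat(c=2) pear(c=2) lime(c=5)]
  11. access pear: HIT, count now 3. Cache: [cherry(c=1) bat(c=2) pear(c=3) lime(c=5)]
Total: 7 hits, 4 misses, 0 evictions

Hit rate = 7/11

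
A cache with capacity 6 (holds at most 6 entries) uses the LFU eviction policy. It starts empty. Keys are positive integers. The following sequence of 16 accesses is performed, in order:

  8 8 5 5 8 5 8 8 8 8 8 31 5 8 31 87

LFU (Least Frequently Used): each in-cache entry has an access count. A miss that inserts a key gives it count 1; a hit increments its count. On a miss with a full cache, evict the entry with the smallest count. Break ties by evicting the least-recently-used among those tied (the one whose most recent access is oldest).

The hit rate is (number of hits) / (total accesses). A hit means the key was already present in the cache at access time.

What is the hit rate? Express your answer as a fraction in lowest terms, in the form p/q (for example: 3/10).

Answer: 3/4

Derivation:
LFU simulation (capacity=6):
  1. access 8: MISS. Cache: [8(c=1)]
  2. access 8: HIT, count now 2. Cache: [8(c=2)]
  3. access 5: MISS. Cache: [5(c=1) 8(c=2)]
  4. access 5: HIT, count now 2. Cache: [8(c=2) 5(c=2)]
  5. access 8: HIT, count now 3. Cache: [5(c=2) 8(c=3)]
  6. access 5: HIT, count now 3. Cache: [8(c=3) 5(c=3)]
  7. access 8: HIT, count now 4. Cache: [5(c=3) 8(c=4)]
  8. access 8: HIT, count now 5. Cache: [5(c=3) 8(c=5)]
  9. access 8: HIT, count now 6. Cache: [5(c=3) 8(c=6)]
  10. access 8: HIT, count now 7. Cache: [5(c=3) 8(c=7)]
  11. access 8: HIT, count now 8. Cache: [5(c=3) 8(c=8)]
  12. access 31: MISS. Cache: [31(c=1) 5(c=3) 8(c=8)]
  13. access 5: HIT, count now 4. Cache: [31(c=1) 5(c=4) 8(c=8)]
  14. access 8: HIT, count now 9. Cache: [31(c=1) 5(c=4) 8(c=9)]
  15. access 31: HIT, count now 2. Cache: [31(c=2) 5(c=4) 8(c=9)]
  16. access 87: MISS. Cache: [87(c=1) 31(c=2) 5(c=4) 8(c=9)]
Total: 12 hits, 4 misses, 0 evictions

Hit rate = 12/16 = 3/4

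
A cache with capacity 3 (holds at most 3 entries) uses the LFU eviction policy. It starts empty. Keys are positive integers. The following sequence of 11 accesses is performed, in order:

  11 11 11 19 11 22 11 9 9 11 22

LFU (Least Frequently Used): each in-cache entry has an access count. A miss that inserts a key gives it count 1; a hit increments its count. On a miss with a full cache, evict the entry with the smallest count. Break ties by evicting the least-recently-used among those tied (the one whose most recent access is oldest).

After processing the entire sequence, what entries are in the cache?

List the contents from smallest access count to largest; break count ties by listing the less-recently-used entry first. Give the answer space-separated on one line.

LFU simulation (capacity=3):
  1. access 11: MISS. Cache: [11(c=1)]
  2. access 11: HIT, count now 2. Cache: [11(c=2)]
  3. access 11: HIT, count now 3. Cache: [11(c=3)]
  4. access 19: MISS. Cache: [19(c=1) 11(c=3)]
  5. access 11: HIT, count now 4. Cache: [19(c=1) 11(c=4)]
  6. access 22: MISS. Cache: [19(c=1) 22(c=1) 11(c=4)]
  7. access 11: HIT, count now 5. Cache: [19(c=1) 22(c=1) 11(c=5)]
  8. access 9: MISS, evict 19(c=1). Cache: [22(c=1) 9(c=1) 11(c=5)]
  9. access 9: HIT, count now 2. Cache: [22(c=1) 9(c=2) 11(c=5)]
  10. access 11: HIT, count now 6. Cache: [22(c=1) 9(c=2) 11(c=6)]
  11. access 22: HIT, count now 2. Cache: [9(c=2) 22(c=2) 11(c=6)]
Total: 7 hits, 4 misses, 1 evictions

Answer: 9 22 11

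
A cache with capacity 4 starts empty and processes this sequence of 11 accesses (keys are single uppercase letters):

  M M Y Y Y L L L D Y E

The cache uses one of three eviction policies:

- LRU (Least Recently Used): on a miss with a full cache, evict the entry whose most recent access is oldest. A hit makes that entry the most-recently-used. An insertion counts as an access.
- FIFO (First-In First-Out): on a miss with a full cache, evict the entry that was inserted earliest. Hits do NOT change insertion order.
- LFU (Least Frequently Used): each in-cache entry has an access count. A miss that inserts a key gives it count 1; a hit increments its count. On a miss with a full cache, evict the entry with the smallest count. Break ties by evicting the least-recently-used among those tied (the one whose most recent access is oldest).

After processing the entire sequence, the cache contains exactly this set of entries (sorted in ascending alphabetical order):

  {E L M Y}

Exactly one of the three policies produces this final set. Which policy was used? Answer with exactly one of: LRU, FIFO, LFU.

Answer: LFU

Derivation:
Simulating under each policy and comparing final sets:
  LRU: final set = {D E L Y} -> differs
  FIFO: final set = {D E L Y} -> differs
  LFU: final set = {E L M Y} -> MATCHES target
Only LFU produces the target set.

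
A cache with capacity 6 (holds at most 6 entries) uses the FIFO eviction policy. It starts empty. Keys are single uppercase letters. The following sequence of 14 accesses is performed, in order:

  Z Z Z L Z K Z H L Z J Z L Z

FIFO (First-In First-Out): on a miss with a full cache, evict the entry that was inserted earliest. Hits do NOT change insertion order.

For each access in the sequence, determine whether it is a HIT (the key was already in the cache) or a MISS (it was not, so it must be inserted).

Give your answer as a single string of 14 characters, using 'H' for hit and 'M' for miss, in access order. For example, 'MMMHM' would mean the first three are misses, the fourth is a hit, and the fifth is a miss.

FIFO simulation (capacity=6):
  1. access Z: MISS. Cache (old->new): [Z]
  2. access Z: HIT. Cache (old->new): [Z]
  3. access Z: HIT. Cache (old->new): [Z]
  4. access L: MISS. Cache (old->new): [Z L]
  5. access Z: HIT. Cache (old->new): [Z L]
  6. access K: MISS. Cache (old->new): [Z L K]
  7. access Z: HIT. Cache (old->new): [Z L K]
  8. access H: MISS. Cache (old->new): [Z L K H]
  9. access L: HIT. Cache (old->new): [Z L K H]
  10. access Z: HIT. Cache (old->new): [Z L K H]
  11. access J: MISS. Cache (old->new): [Z L K H J]
  12. access Z: HIT. Cache (old->new): [Z L K H J]
  13. access L: HIT. Cache (old->new): [Z L K H J]
  14. access Z: HIT. Cache (old->new): [Z L K H J]
Total: 9 hits, 5 misses, 0 evictions

Answer: MHHMHMHMHHMHHH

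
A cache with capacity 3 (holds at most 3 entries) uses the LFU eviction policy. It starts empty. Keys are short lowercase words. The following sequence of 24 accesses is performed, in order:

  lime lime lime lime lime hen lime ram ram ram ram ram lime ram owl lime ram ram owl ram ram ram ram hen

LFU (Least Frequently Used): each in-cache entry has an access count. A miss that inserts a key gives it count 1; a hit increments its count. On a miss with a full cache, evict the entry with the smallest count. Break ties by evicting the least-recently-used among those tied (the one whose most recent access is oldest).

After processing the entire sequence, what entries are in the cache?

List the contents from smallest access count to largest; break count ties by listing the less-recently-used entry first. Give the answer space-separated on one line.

Answer: hen lime ram

Derivation:
LFU simulation (capacity=3):
  1. access lime: MISS. Cache: [lime(c=1)]
  2. access lime: HIT, count now 2. Cache: [lime(c=2)]
  3. access lime: HIT, count now 3. Cache: [lime(c=3)]
  4. access lime: HIT, count now 4. Cache: [lime(c=4)]
  5. access lime: HIT, count now 5. Cache: [lime(c=5)]
  6. access hen: MISS. Cache: [hen(c=1) lime(c=5)]
  7. access lime: HIT, count now 6. Cache: [hen(c=1) lime(c=6)]
  8. access ram: MISS. Cache: [hen(c=1) ram(c=1) lime(c=6)]
  9. access ram: HIT, count now 2. Cache: [hen(c=1) ram(c=2) lime(c=6)]
  10. access ram: HIT, count now 3. Cache: [hen(c=1) ram(c=3) lime(c=6)]
  11. access ram: HIT, count now 4. Cache: [hen(c=1) ram(c=4) lime(c=6)]
  12. access ram: HIT, count now 5. Cache: [hen(c=1) ram(c=5) lime(c=6)]
  13. access lime: HIT, count now 7. Cache: [hen(c=1) ram(c=5) lime(c=7)]
  14. access ram: HIT, count now 6. Cache: [hen(c=1) ram(c=6) lime(c=7)]
  15. access owl: MISS, evict hen(c=1). Cache: [owl(c=1) ram(c=6) lime(c=7)]
  16. access lime: HIT, count now 8. Cache: [owl(c=1) ram(c=6) lime(c=8)]
  17. access ram: HIT, count now 7. Cache: [owl(c=1) ram(c=7) lime(c=8)]
  18. access ram: HIT, count now 8. Cache: [owl(c=1) lime(c=8) ram(c=8)]
  19. access owl: HIT, count now 2. Cache: [owl(c=2) lime(c=8) ram(c=8)]
  20. access ram: HIT, count now 9. Cache: [owl(c=2) lime(c=8) ram(c=9)]
  21. access ram: HIT, count now 10. Cache: [owl(c=2) lime(c=8) ram(c=10)]
  22. access ram: HIT, count now 11. Cache: [owl(c=2) lime(c=8) ram(c=11)]
  23. access ram: HIT, count now 12. Cache: [owl(c=2) lime(c=8) ram(c=12)]
  24. access hen: MISS, evict owl(c=2). Cache: [hen(c=1) lime(c=8) ram(c=12)]
Total: 19 hits, 5 misses, 2 evictions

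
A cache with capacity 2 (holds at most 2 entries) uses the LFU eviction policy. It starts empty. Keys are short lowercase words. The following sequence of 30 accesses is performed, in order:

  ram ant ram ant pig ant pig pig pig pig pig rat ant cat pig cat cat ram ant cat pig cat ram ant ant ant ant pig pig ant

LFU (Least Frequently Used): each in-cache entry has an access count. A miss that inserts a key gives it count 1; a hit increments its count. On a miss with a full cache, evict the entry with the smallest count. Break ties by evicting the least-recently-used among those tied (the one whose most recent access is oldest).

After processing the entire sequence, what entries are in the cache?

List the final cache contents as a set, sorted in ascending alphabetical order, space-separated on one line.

LFU simulation (capacity=2):
  1. access ram: MISS. Cache: [ram(c=1)]
  2. access ant: MISS. Cache: [ram(c=1) ant(c=1)]
  3. access ram: HIT, count now 2. Cache: [ant(c=1) ram(c=2)]
  4. access ant: HIT, count now 2. Cache: [ram(c=2) ant(c=2)]
  5. access pig: MISS, evict ram(c=2). Cache: [pig(c=1) ant(c=2)]
  6. access ant: HIT, count now 3. Cache: [pig(c=1) ant(c=3)]
  7. access pig: HIT, count now 2. Cache: [pig(c=2) ant(c=3)]
  8. access pig: HIT, count now 3. Cache: [ant(c=3) pig(c=3)]
  9. access pig: HIT, count now 4. Cache: [ant(c=3) pig(c=4)]
  10. access pig: HIT, count now 5. Cache: [ant(c=3) pig(c=5)]
  11. access pig: HIT, count now 6. Cache: [ant(c=3) pig(c=6)]
  12. access rat: MISS, evict ant(c=3). Cache: [rat(c=1) pig(c=6)]
  13. access ant: MISS, evict rat(c=1). Cache: [ant(c=1) pig(c=6)]
  14. access cat: MISS, evict ant(c=1). Cache: [cat(c=1) pig(c=6)]
  15. access pig: HIT, count now 7. Cache: [cat(c=1) pig(c=7)]
  16. access cat: HIT, count now 2. Cache: [cat(c=2) pig(c=7)]
  17. access cat: HIT, count now 3. Cache: [cat(c=3) pig(c=7)]
  18. access ram: MISS, evict cat(c=3). Cache: [ram(c=1) pig(c=7)]
  19. access ant: MISS, evict ram(c=1). Cache: [ant(c=1) pig(c=7)]
  20. access cat: MISS, evict ant(c=1). Cache: [cat(c=1) pig(c=7)]
  21. access pig: HIT, count now 8. Cache: [cat(c=1) pig(c=8)]
  22. access cat: HIT, count now 2. Cache: [cat(c=2) pig(c=8)]
  23. access ram: MISS, evict cat(c=2). Cache: [ram(c=1) pig(c=8)]
  24. access ant: MISS, evict ram(c=1). Cache: [ant(c=1) pig(c=8)]
  25. access ant: HIT, count now 2. Cache: [ant(c=2) pig(c=8)]
  26. access ant: HIT, count now 3. Cache: [ant(c=3) pig(c=8)]
  27. access ant: HIT, count now 4. Cache: [ant(c=4) pig(c=8)]
  28. access pig: HIT, count now 9. Cache: [ant(c=4) pig(c=9)]
  29. access pig: HIT, count now 10. Cache: [ant(c=4) pig(c=10)]
  30. access ant: HIT, count now 5. Cache: [ant(c=5) pig(c=10)]
Total: 19 hits, 11 misses, 9 evictions

Answer: ant pig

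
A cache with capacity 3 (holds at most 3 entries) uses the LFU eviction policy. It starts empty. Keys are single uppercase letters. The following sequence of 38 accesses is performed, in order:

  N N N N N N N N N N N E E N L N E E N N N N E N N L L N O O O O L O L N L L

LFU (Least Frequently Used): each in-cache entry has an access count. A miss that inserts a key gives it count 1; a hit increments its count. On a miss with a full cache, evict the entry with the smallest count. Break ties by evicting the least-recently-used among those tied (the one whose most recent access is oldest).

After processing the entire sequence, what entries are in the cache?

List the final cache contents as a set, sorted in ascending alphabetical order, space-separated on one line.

Answer: E L N

Derivation:
LFU simulation (capacity=3):
  1. access N: MISS. Cache: [N(c=1)]
  2. access N: HIT, count now 2. Cache: [N(c=2)]
  3. access N: HIT, count now 3. Cache: [N(c=3)]
  4. access N: HIT, count now 4. Cache: [N(c=4)]
  5. access N: HIT, count now 5. Cache: [N(c=5)]
  6. access N: HIT, count now 6. Cache: [N(c=6)]
  7. access N: HIT, count now 7. Cache: [N(c=7)]
  8. access N: HIT, count now 8. Cache: [N(c=8)]
  9. access N: HIT, count now 9. Cache: [N(c=9)]
  10. access N: HIT, count now 10. Cache: [N(c=10)]
  11. access N: HIT, count now 11. Cache: [N(c=11)]
  12. access E: MISS. Cache: [E(c=1) N(c=11)]
  13. access E: HIT, count now 2. Cache: [E(c=2) N(c=11)]
  14. access N: HIT, count now 12. Cache: [E(c=2) N(c=12)]
  15. access L: MISS. Cache: [L(c=1) E(c=2) N(c=12)]
  16. access N: HIT, count now 13. Cache: [L(c=1) E(c=2) N(c=13)]
  17. access E: HIT, count now 3. Cache: [L(c=1) E(c=3) N(c=13)]
  18. access E: HIT, count now 4. Cache: [L(c=1) E(c=4) N(c=13)]
  19. access N: HIT, count now 14. Cache: [L(c=1) E(c=4) N(c=14)]
  20. access N: HIT, count now 15. Cache: [L(c=1) E(c=4) N(c=15)]
  21. access N: HIT, count now 16. Cache: [L(c=1) E(c=4) N(c=16)]
  22. access N: HIT, count now 17. Cache: [L(c=1) E(c=4) N(c=17)]
  23. access E: HIT, count now 5. Cache: [L(c=1) E(c=5) N(c=17)]
  24. access N: HIT, count now 18. Cache: [L(c=1) E(c=5) N(c=18)]
  25. access N: HIT, count now 19. Cache: [L(c=1) E(c=5) N(c=19)]
  26. access L: HIT, count now 2. Cache: [L(c=2) E(c=5) N(c=19)]
  27. access L: HIT, count now 3. Cache: [L(c=3) E(c=5) N(c=19)]
  28. access N: HIT, count now 20. Cache: [L(c=3) E(c=5) N(c=20)]
  29. access O: MISS, evict L(c=3). Cache: [O(c=1) E(c=5) N(c=20)]
  30. access O: HIT, count now 2. Cache: [O(c=2) E(c=5) N(c=20)]
  31. access O: HIT, count now 3. Cache: [O(c=3) E(c=5) N(c=20)]
  32. access O: HIT, count now 4. Cache: [O(c=4) E(c=5) N(c=20)]
  33. access L: MISS, evict O(c=4). Cache: [L(c=1) E(c=5) N(c=20)]
  34. access O: MISS, evict L(c=1). Cache: [O(c=1) E(c=5) N(c=20)]
  35. access L: MISS, evict O(c=1). Cache: [L(c=1) E(c=5) N(c=20)]
  36. access N: HIT, count now 21. Cache: [L(c=1) E(c=5) N(c=21)]
  37. access L: HIT, count now 2. Cache: [L(c=2) E(c=5) N(c=21)]
  38. access L: HIT, count now 3. Cache: [L(c=3) E(c=5) N(c=21)]
Total: 31 hits, 7 misses, 4 evictions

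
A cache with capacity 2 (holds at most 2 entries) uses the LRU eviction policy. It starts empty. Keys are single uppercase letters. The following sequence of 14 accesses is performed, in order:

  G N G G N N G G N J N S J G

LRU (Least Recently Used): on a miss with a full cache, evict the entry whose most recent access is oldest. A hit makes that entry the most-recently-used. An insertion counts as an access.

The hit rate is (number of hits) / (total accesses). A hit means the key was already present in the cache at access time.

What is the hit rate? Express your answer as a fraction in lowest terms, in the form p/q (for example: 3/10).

LRU simulation (capacity=2):
  1. access G: MISS. Cache (LRU->MRU): [G]
  2. access N: MISS. Cache (LRU->MRU): [G N]
  3. access G: HIT. Cache (LRU->MRU): [N G]
  4. access G: HIT. Cache (LRU->MRU): [N G]
  5. access N: HIT. Cache (LRU->MRU): [G N]
  6. access N: HIT. Cache (LRU->MRU): [G N]
  7. access G: HIT. Cache (LRU->MRU): [N G]
  8. access G: HIT. Cache (LRU->MRU): [N G]
  9. access N: HIT. Cache (LRU->MRU): [G N]
  10. access J: MISS, evict G. Cache (LRU->MRU): [N J]
  11. access N: HIT. Cache (LRU->MRU): [J N]
  12. access S: MISS, evict J. Cache (LRU->MRU): [N S]
  13. access J: MISS, evict N. Cache (LRU->MRU): [S J]
  14. access G: MISS, evict S. Cache (LRU->MRU): [J G]
Total: 8 hits, 6 misses, 4 evictions

Hit rate = 8/14 = 4/7

Answer: 4/7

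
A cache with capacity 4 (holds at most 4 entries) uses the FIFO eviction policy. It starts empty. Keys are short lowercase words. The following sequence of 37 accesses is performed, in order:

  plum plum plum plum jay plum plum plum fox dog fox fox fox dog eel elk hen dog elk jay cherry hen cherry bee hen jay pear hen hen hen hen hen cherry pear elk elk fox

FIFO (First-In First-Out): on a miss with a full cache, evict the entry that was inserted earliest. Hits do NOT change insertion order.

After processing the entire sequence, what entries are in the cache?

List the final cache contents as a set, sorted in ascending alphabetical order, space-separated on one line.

FIFO simulation (capacity=4):
  1. access plum: MISS. Cache (old->new): [plum]
  2. access plum: HIT. Cache (old->new): [plum]
  3. access plum: HIT. Cache (old->new): [plum]
  4. access plum: HIT. Cache (old->new): [plum]
  5. access jay: MISS. Cache (old->new): [plum jay]
  6. access plum: HIT. Cache (old->new): [plum jay]
  7. access plum: HIT. Cache (old->new): [plum jay]
  8. access plum: HIT. Cache (old->new): [plum jay]
  9. access fox: MISS. Cache (old->new): [plum jay fox]
  10. access dog: MISS. Cache (old->new): [plum jay fox dog]
  11. access fox: HIT. Cache (old->new): [plum jay fox dog]
  12. access fox: HIT. Cache (old->new): [plum jay fox dog]
  13. access fox: HIT. Cache (old->new): [plum jay fox dog]
  14. access dog: HIT. Cache (old->new): [plum jay fox dog]
  15. access eel: MISS, evict plum. Cache (old->new): [jay fox dog eel]
  16. access elk: MISS, evict jay. Cache (old->new): [fox dog eel elk]
  17. access hen: MISS, evict fox. Cache (old->new): [dog eel elk hen]
  18. access dog: HIT. Cache (old->new): [dog eel elk hen]
  19. access elk: HIT. Cache (old->new): [dog eel elk hen]
  20. access jay: MISS, evict dog. Cache (old->new): [eel elk hen jay]
  21. access cherry: MISS, evict eel. Cache (old->new): [elk hen jay cherry]
  22. access hen: HIT. Cache (old->new): [elk hen jay cherry]
  23. access cherry: HIT. Cache (old->new): [elk hen jay cherry]
  24. access bee: MISS, evict elk. Cache (old->new): [hen jay cherry bee]
  25. access hen: HIT. Cache (old->new): [hen jay cherry bee]
  26. access jay: HIT. Cache (old->new): [hen jay cherry bee]
  27. access pear: MISS, evict hen. Cache (old->new): [jay cherry bee pear]
  28. access hen: MISS, evict jay. Cache (old->new): [cherry bee pear hen]
  29. access hen: HIT. Cache (old->new): [cherry bee pear hen]
  30. access hen: HIT. Cache (old->new): [cherry bee pear hen]
  31. access hen: HIT. Cache (old->new): [cherry bee pear hen]
  32. access hen: HIT. Cache (old->new): [cherry bee pear hen]
  33. access cherry: HIT. Cache (old->new): [cherry bee pear hen]
  34. access pear: HIT. Cache (old->new): [cherry bee pear hen]
  35. access elk: MISS, evict cherry. Cache (old->new): [bee pear hen elk]
  36. access elk: HIT. Cache (old->new): [bee pear hen elk]
  37. access fox: MISS, evict bee. Cache (old->new): [pear hen elk fox]
Total: 23 hits, 14 misses, 10 evictions

Answer: elk fox hen pear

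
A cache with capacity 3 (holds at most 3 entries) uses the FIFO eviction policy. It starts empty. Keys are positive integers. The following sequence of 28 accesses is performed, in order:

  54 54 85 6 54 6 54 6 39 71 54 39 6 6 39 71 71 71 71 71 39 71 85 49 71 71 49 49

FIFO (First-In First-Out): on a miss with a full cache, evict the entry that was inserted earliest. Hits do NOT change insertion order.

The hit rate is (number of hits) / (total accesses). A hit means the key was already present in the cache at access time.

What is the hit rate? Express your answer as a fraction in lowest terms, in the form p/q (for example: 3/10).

Answer: 17/28

Derivation:
FIFO simulation (capacity=3):
  1. access 54: MISS. Cache (old->new): [54]
  2. access 54: HIT. Cache (old->new): [54]
  3. access 85: MISS. Cache (old->new): [54 85]
  4. access 6: MISS. Cache (old->new): [54 85 6]
  5. access 54: HIT. Cache (old->new): [54 85 6]
  6. access 6: HIT. Cache (old->new): [54 85 6]
  7. access 54: HIT. Cache (old->new): [54 85 6]
  8. access 6: HIT. Cache (old->new): [54 85 6]
  9. access 39: MISS, evict 54. Cache (old->new): [85 6 39]
  10. access 71: MISS, evict 85. Cache (old->new): [6 39 71]
  11. access 54: MISS, evict 6. Cache (old->new): [39 71 54]
  12. access 39: HIT. Cache (old->new): [39 71 54]
  13. access 6: MISS, evict 39. Cache (old->new): [71 54 6]
  14. access 6: HIT. Cache (old->new): [71 54 6]
  15. access 39: MISS, evict 71. Cache (old->new): [54 6 39]
  16. access 71: MISS, evict 54. Cache (old->new): [6 39 71]
  17. access 71: HIT. Cache (old->new): [6 39 71]
  18. access 71: HIT. Cache (old->new): [6 39 71]
  19. access 71: HIT. Cache (old->new): [6 39 71]
  20. access 71: HIT. Cache (old->new): [6 39 71]
  21. access 39: HIT. Cache (old->new): [6 39 71]
  22. access 71: HIT. Cache (old->new): [6 39 71]
  23. access 85: MISS, evict 6. Cache (old->new): [39 71 85]
  24. access 49: MISS, evict 39. Cache (old->new): [71 85 49]
  25. access 71: HIT. Cache (old->new): [71 85 49]
  26. access 71: HIT. Cache (old->new): [71 85 49]
  27. access 49: HIT. Cache (old->new): [71 85 49]
  28. access 49: HIT. Cache (old->new): [71 85 49]
Total: 17 hits, 11 misses, 8 evictions

Hit rate = 17/28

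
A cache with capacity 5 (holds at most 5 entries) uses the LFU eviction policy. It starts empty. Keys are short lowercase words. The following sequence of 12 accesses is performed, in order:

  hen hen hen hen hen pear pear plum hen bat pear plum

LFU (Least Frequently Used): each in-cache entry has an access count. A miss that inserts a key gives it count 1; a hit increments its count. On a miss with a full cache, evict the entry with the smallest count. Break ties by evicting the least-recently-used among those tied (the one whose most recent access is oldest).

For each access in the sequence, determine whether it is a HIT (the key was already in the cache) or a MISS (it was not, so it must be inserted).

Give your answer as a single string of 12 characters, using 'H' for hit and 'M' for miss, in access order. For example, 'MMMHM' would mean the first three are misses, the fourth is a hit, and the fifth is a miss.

LFU simulation (capacity=5):
  1. access hen: MISS. Cache: [hen(c=1)]
  2. access hen: HIT, count now 2. Cache: [hen(c=2)]
  3. access hen: HIT, count now 3. Cache: [hen(c=3)]
  4. access hen: HIT, count now 4. Cache: [hen(c=4)]
  5. access hen: HIT, count now 5. Cache: [hen(c=5)]
  6. access pear: MISS. Cache: [pear(c=1) hen(c=5)]
  7. access pear: HIT, count now 2. Cache: [pear(c=2) hen(c=5)]
  8. access plum: MISS. Cache: [plum(c=1) pear(c=2) hen(c=5)]
  9. access hen: HIT, count now 6. Cache: [plum(c=1) pear(c=2) hen(c=6)]
  10. access bat: MISS. Cache: [plum(c=1) bat(c=1) pear(c=2) hen(c=6)]
  11. access pear: HIT, count now 3. Cache: [plum(c=1) bat(c=1) pear(c=3) hen(c=6)]
  12. access plum: HIT, count now 2. Cache: [bat(c=1) plum(c=2) pear(c=3) hen(c=6)]
Total: 8 hits, 4 misses, 0 evictions

Answer: MHHHHMHMHMHH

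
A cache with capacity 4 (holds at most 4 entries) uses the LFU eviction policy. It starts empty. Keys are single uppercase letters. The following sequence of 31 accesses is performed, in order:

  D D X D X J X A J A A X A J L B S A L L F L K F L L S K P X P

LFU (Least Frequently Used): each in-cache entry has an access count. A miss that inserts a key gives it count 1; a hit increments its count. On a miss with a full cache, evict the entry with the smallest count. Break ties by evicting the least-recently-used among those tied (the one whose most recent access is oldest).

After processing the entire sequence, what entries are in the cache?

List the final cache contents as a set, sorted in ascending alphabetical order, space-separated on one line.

Answer: A J P X

Derivation:
LFU simulation (capacity=4):
  1. access D: MISS. Cache: [D(c=1)]
  2. access D: HIT, count now 2. Cache: [D(c=2)]
  3. access X: MISS. Cache: [X(c=1) D(c=2)]
  4. access D: HIT, count now 3. Cache: [X(c=1) D(c=3)]
  5. access X: HIT, count now 2. Cache: [X(c=2) D(c=3)]
  6. access J: MISS. Cache: [J(c=1) X(c=2) D(c=3)]
  7. access X: HIT, count now 3. Cache: [J(c=1) D(c=3) X(c=3)]
  8. access A: MISS. Cache: [J(c=1) A(c=1) D(c=3) X(c=3)]
  9. access J: HIT, count now 2. Cache: [A(c=1) J(c=2) D(c=3) X(c=3)]
  10. access A: HIT, count now 2. Cache: [J(c=2) A(c=2) D(c=3) X(c=3)]
  11. access A: HIT, count now 3. Cache: [J(c=2) D(c=3) X(c=3) A(c=3)]
  12. access X: HIT, count now 4. Cache: [J(c=2) D(c=3) A(c=3) X(c=4)]
  13. access A: HIT, count now 4. Cache: [J(c=2) D(c=3) X(c=4) A(c=4)]
  14. access J: HIT, count now 3. Cache: [D(c=3) J(c=3) X(c=4) A(c=4)]
  15. access L: MISS, evict D(c=3). Cache: [L(c=1) J(c=3) X(c=4) A(c=4)]
  16. access B: MISS, evict L(c=1). Cache: [B(c=1) J(c=3) X(c=4) A(c=4)]
  17. access S: MISS, evict B(c=1). Cache: [S(c=1) J(c=3) X(c=4) A(c=4)]
  18. access A: HIT, count now 5. Cache: [S(c=1) J(c=3) X(c=4) A(c=5)]
  19. access L: MISS, evict S(c=1). Cache: [L(c=1) J(c=3) X(c=4) A(c=5)]
  20. access L: HIT, count now 2. Cache: [L(c=2) J(c=3) X(c=4) A(c=5)]
  21. access F: MISS, evict L(c=2). Cache: [F(c=1) J(c=3) X(c=4) A(c=5)]
  22. access L: MISS, evict F(c=1). Cache: [L(c=1) J(c=3) X(c=4) A(c=5)]
  23. access K: MISS, evict L(c=1). Cache: [K(c=1) J(c=3) X(c=4) A(c=5)]
  24. access F: MISS, evict K(c=1). Cache: [F(c=1) J(c=3) X(c=4) A(c=5)]
  25. access L: MISS, evict F(c=1). Cache: [L(c=1) J(c=3) X(c=4) A(c=5)]
  26. access L: HIT, count now 2. Cache: [L(c=2) J(c=3) X(c=4) A(c=5)]
  27. access S: MISS, evict L(c=2). Cache: [S(c=1) J(c=3) X(c=4) A(c=5)]
  28. access K: MISS, evict S(c=1). Cache: [K(c=1) J(c=3) X(c=4) A(c=5)]
  29. access P: MISS, evict K(c=1). Cache: [P(c=1) J(c=3) X(c=4) A(c=5)]
  30. access X: HIT, count now 5. Cache: [P(c=1) J(c=3) A(c=5) X(c=5)]
  31. access P: HIT, count now 2. Cache: [P(c=2) J(c=3) A(c=5) X(c=5)]
Total: 15 hits, 16 misses, 12 evictions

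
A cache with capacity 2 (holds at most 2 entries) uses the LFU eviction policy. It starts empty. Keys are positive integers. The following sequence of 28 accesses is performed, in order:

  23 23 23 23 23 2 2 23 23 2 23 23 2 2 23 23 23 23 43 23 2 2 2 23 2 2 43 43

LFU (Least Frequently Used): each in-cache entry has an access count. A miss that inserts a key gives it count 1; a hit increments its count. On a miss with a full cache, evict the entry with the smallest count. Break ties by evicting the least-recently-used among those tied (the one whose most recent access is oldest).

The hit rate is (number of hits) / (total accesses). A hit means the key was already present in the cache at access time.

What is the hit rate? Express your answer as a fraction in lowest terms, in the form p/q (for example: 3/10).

Answer: 23/28

Derivation:
LFU simulation (capacity=2):
  1. access 23: MISS. Cache: [23(c=1)]
  2. access 23: HIT, count now 2. Cache: [23(c=2)]
  3. access 23: HIT, count now 3. Cache: [23(c=3)]
  4. access 23: HIT, count now 4. Cache: [23(c=4)]
  5. access 23: HIT, count now 5. Cache: [23(c=5)]
  6. access 2: MISS. Cache: [2(c=1) 23(c=5)]
  7. access 2: HIT, count now 2. Cache: [2(c=2) 23(c=5)]
  8. access 23: HIT, count now 6. Cache: [2(c=2) 23(c=6)]
  9. access 23: HIT, count now 7. Cache: [2(c=2) 23(c=7)]
  10. access 2: HIT, count now 3. Cache: [2(c=3) 23(c=7)]
  11. access 23: HIT, count now 8. Cache: [2(c=3) 23(c=8)]
  12. access 23: HIT, count now 9. Cache: [2(c=3) 23(c=9)]
  13. access 2: HIT, count now 4. Cache: [2(c=4) 23(c=9)]
  14. access 2: HIT, count now 5. Cache: [2(c=5) 23(c=9)]
  15. access 23: HIT, count now 10. Cache: [2(c=5) 23(c=10)]
  16. access 23: HIT, count now 11. Cache: [2(c=5) 23(c=11)]
  17. access 23: HIT, count now 12. Cache: [2(c=5) 23(c=12)]
  18. access 23: HIT, count now 13. Cache: [2(c=5) 23(c=13)]
  19. access 43: MISS, evict 2(c=5). Cache: [43(c=1) 23(c=13)]
  20. access 23: HIT, count now 14. Cache: [43(c=1) 23(c=14)]
  21. access 2: MISS, evict 43(c=1). Cache: [2(c=1) 23(c=14)]
  22. access 2: HIT, count now 2. Cache: [2(c=2) 23(c=14)]
  23. access 2: HIT, count now 3. Cache: [2(c=3) 23(c=14)]
  24. access 23: HIT, count now 15. Cache: [2(c=3) 23(c=15)]
  25. access 2: HIT, count now 4. Cache: [2(c=4) 23(c=15)]
  26. access 2: HIT, count now 5. Cache: [2(c=5) 23(c=15)]
  27. access 43: MISS, evict 2(c=5). Cache: [43(c=1) 23(c=15)]
  28. access 43: HIT, count now 2. Cache: [43(c=2) 23(c=15)]
Total: 23 hits, 5 misses, 3 evictions

Hit rate = 23/28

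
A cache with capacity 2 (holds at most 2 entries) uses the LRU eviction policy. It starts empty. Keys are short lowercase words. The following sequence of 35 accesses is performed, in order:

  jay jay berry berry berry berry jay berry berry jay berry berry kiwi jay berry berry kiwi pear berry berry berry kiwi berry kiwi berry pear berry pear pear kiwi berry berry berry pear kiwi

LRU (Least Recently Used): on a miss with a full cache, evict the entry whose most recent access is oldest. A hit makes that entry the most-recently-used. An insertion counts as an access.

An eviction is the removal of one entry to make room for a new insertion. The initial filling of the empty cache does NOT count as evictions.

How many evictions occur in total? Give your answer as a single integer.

LRU simulation (capacity=2):
  1. access jay: MISS. Cache (LRU->MRU): [jay]
  2. access jay: HIT. Cache (LRU->MRU): [jay]
  3. access berry: MISS. Cache (LRU->MRU): [jay berry]
  4. access berry: HIT. Cache (LRU->MRU): [jay berry]
  5. access berry: HIT. Cache (LRU->MRU): [jay berry]
  6. access berry: HIT. Cache (LRU->MRU): [jay berry]
  7. access jay: HIT. Cache (LRU->MRU): [berry jay]
  8. access berry: HIT. Cache (LRU->MRU): [jay berry]
  9. access berry: HIT. Cache (LRU->MRU): [jay berry]
  10. access jay: HIT. Cache (LRU->MRU): [berry jay]
  11. access berry: HIT. Cache (LRU->MRU): [jay berry]
  12. access berry: HIT. Cache (LRU->MRU): [jay berry]
  13. access kiwi: MISS, evict jay. Cache (LRU->MRU): [berry kiwi]
  14. access jay: MISS, evict berry. Cache (LRU->MRU): [kiwi jay]
  15. access berry: MISS, evict kiwi. Cache (LRU->MRU): [jay berry]
  16. access berry: HIT. Cache (LRU->MRU): [jay berry]
  17. access kiwi: MISS, evict jay. Cache (LRU->MRU): [berry kiwi]
  18. access pear: MISS, evict berry. Cache (LRU->MRU): [kiwi pear]
  19. access berry: MISS, evict kiwi. Cache (LRU->MRU): [pear berry]
  20. access berry: HIT. Cache (LRU->MRU): [pear berry]
  21. access berry: HIT. Cache (LRU->MRU): [pear berry]
  22. access kiwi: MISS, evict pear. Cache (LRU->MRU): [berry kiwi]
  23. access berry: HIT. Cache (LRU->MRU): [kiwi berry]
  24. access kiwi: HIT. Cache (LRU->MRU): [berry kiwi]
  25. access berry: HIT. Cache (LRU->MRU): [kiwi berry]
  26. access pear: MISS, evict kiwi. Cache (LRU->MRU): [berry pear]
  27. access berry: HIT. Cache (LRU->MRU): [pear berry]
  28. access pear: HIT. Cache (LRU->MRU): [berry pear]
  29. access pear: HIT. Cache (LRU->MRU): [berry pear]
  30. access kiwi: MISS, evict berry. Cache (LRU->MRU): [pear kiwi]
  31. access berry: MISS, evict pear. Cache (LRU->MRU): [kiwi berry]
  32. access berry: HIT. Cache (LRU->MRU): [kiwi berry]
  33. access berry: HIT. Cache (LRU->MRU): [kiwi berry]
  34. access pear: MISS, evict kiwi. Cache (LRU->MRU): [berry pear]
  35. access kiwi: MISS, evict berry. Cache (LRU->MRU): [pear kiwi]
Total: 21 hits, 14 misses, 12 evictions

Answer: 12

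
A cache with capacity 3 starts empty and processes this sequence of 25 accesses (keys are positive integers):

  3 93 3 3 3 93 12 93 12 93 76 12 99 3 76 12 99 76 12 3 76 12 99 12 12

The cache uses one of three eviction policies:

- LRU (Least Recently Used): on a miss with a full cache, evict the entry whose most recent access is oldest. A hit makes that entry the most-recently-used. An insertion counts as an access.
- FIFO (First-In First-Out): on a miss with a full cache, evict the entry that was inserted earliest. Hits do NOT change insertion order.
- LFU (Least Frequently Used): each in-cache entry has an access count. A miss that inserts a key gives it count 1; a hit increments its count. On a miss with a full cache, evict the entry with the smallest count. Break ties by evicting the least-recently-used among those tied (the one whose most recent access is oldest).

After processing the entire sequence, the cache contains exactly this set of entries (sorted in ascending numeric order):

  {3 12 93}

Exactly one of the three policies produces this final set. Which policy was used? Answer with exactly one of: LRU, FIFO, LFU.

Simulating under each policy and comparing final sets:
  LRU: final set = {12 76 99} -> differs
  FIFO: final set = {12 76 99} -> differs
  LFU: final set = {3 12 93} -> MATCHES target
Only LFU produces the target set.

Answer: LFU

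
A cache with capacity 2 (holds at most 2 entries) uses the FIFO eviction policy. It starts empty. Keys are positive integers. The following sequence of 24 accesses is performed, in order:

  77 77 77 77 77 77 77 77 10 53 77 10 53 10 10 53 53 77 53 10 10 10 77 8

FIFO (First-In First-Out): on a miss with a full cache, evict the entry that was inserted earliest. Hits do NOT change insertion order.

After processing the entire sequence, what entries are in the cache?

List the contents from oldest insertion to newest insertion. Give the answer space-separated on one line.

Answer: 10 8

Derivation:
FIFO simulation (capacity=2):
  1. access 77: MISS. Cache (old->new): [77]
  2. access 77: HIT. Cache (old->new): [77]
  3. access 77: HIT. Cache (old->new): [77]
  4. access 77: HIT. Cache (old->new): [77]
  5. access 77: HIT. Cache (old->new): [77]
  6. access 77: HIT. Cache (old->new): [77]
  7. access 77: HIT. Cache (old->new): [77]
  8. access 77: HIT. Cache (old->new): [77]
  9. access 10: MISS. Cache (old->new): [77 10]
  10. access 53: MISS, evict 77. Cache (old->new): [10 53]
  11. access 77: MISS, evict 10. Cache (old->new): [53 77]
  12. access 10: MISS, evict 53. Cache (old->new): [77 10]
  13. access 53: MISS, evict 77. Cache (old->new): [10 53]
  14. access 10: HIT. Cache (old->new): [10 53]
  15. access 10: HIT. Cache (old->new): [10 53]
  16. access 53: HIT. Cache (old->new): [10 53]
  17. access 53: HIT. Cache (old->new): [10 53]
  18. access 77: MISS, evict 10. Cache (old->new): [53 77]
  19. access 53: HIT. Cache (old->new): [53 77]
  20. access 10: MISS, evict 53. Cache (old->new): [77 10]
  21. access 10: HIT. Cache (old->new): [77 10]
  22. access 10: HIT. Cache (old->new): [77 10]
  23. access 77: HIT. Cache (old->new): [77 10]
  24. access 8: MISS, evict 77. Cache (old->new): [10 8]
Total: 15 hits, 9 misses, 7 evictions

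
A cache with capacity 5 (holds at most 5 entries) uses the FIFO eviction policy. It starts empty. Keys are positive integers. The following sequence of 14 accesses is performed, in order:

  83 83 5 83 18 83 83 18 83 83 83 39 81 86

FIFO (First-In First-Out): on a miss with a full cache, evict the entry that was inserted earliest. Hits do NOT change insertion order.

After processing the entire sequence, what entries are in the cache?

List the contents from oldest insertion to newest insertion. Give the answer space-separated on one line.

FIFO simulation (capacity=5):
  1. access 83: MISS. Cache (old->new): [83]
  2. access 83: HIT. Cache (old->new): [83]
  3. access 5: MISS. Cache (old->new): [83 5]
  4. access 83: HIT. Cache (old->new): [83 5]
  5. access 18: MISS. Cache (old->new): [83 5 18]
  6. access 83: HIT. Cache (old->new): [83 5 18]
  7. access 83: HIT. Cache (old->new): [83 5 18]
  8. access 18: HIT. Cache (old->new): [83 5 18]
  9. access 83: HIT. Cache (old->new): [83 5 18]
  10. access 83: HIT. Cache (old->new): [83 5 18]
  11. access 83: HIT. Cache (old->new): [83 5 18]
  12. access 39: MISS. Cache (old->new): [83 5 18 39]
  13. access 81: MISS. Cache (old->new): [83 5 18 39 81]
  14. access 86: MISS, evict 83. Cache (old->new): [5 18 39 81 86]
Total: 8 hits, 6 misses, 1 evictions

Answer: 5 18 39 81 86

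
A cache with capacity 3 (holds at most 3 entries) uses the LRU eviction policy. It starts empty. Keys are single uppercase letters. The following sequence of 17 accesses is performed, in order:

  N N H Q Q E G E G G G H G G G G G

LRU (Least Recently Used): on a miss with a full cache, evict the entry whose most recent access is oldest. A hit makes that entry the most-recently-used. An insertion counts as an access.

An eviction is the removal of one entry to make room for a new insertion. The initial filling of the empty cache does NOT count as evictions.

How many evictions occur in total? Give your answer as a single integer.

LRU simulation (capacity=3):
  1. access N: MISS. Cache (LRU->MRU): [N]
  2. access N: HIT. Cache (LRU->MRU): [N]
  3. access H: MISS. Cache (LRU->MRU): [N H]
  4. access Q: MISS. Cache (LRU->MRU): [N H Q]
  5. access Q: HIT. Cache (LRU->MRU): [N H Q]
  6. access E: MISS, evict N. Cache (LRU->MRU): [H Q E]
  7. access G: MISS, evict H. Cache (LRU->MRU): [Q E G]
  8. access E: HIT. Cache (LRU->MRU): [Q G E]
  9. access G: HIT. Cache (LRU->MRU): [Q E G]
  10. access G: HIT. Cache (LRU->MRU): [Q E G]
  11. access G: HIT. Cache (LRU->MRU): [Q E G]
  12. access H: MISS, evict Q. Cache (LRU->MRU): [E G H]
  13. access G: HIT. Cache (LRU->MRU): [E H G]
  14. access G: HIT. Cache (LRU->MRU): [E H G]
  15. access G: HIT. Cache (LRU->MRU): [E H G]
  16. access G: HIT. Cache (LRU->MRU): [E H G]
  17. access G: HIT. Cache (LRU->MRU): [E H G]
Total: 11 hits, 6 misses, 3 evictions

Answer: 3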